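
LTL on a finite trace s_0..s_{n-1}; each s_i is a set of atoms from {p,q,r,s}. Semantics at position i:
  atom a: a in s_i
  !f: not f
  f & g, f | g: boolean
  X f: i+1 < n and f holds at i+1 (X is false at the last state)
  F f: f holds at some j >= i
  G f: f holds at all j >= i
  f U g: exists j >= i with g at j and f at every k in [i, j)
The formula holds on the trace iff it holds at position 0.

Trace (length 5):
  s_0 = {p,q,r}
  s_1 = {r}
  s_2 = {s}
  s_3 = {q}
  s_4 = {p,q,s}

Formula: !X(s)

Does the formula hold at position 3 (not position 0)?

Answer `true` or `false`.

s_0={p,q,r}: !X(s)=True X(s)=False s=False
s_1={r}: !X(s)=False X(s)=True s=False
s_2={s}: !X(s)=True X(s)=False s=True
s_3={q}: !X(s)=False X(s)=True s=False
s_4={p,q,s}: !X(s)=True X(s)=False s=True
Evaluating at position 3: result = False

Answer: false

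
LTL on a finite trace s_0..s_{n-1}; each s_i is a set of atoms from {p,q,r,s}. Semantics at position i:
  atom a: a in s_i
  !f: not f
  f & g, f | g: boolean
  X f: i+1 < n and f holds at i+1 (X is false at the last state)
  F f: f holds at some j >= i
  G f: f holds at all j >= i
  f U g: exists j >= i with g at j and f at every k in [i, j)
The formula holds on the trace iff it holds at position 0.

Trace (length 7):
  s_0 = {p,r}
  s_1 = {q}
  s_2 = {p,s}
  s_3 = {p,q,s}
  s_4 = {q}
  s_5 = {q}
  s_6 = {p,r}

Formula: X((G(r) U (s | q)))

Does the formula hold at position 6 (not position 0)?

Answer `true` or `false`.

Answer: false

Derivation:
s_0={p,r}: X((G(r) U (s | q)))=True (G(r) U (s | q))=False G(r)=False r=True (s | q)=False s=False q=False
s_1={q}: X((G(r) U (s | q)))=True (G(r) U (s | q))=True G(r)=False r=False (s | q)=True s=False q=True
s_2={p,s}: X((G(r) U (s | q)))=True (G(r) U (s | q))=True G(r)=False r=False (s | q)=True s=True q=False
s_3={p,q,s}: X((G(r) U (s | q)))=True (G(r) U (s | q))=True G(r)=False r=False (s | q)=True s=True q=True
s_4={q}: X((G(r) U (s | q)))=True (G(r) U (s | q))=True G(r)=False r=False (s | q)=True s=False q=True
s_5={q}: X((G(r) U (s | q)))=False (G(r) U (s | q))=True G(r)=False r=False (s | q)=True s=False q=True
s_6={p,r}: X((G(r) U (s | q)))=False (G(r) U (s | q))=False G(r)=True r=True (s | q)=False s=False q=False
Evaluating at position 6: result = False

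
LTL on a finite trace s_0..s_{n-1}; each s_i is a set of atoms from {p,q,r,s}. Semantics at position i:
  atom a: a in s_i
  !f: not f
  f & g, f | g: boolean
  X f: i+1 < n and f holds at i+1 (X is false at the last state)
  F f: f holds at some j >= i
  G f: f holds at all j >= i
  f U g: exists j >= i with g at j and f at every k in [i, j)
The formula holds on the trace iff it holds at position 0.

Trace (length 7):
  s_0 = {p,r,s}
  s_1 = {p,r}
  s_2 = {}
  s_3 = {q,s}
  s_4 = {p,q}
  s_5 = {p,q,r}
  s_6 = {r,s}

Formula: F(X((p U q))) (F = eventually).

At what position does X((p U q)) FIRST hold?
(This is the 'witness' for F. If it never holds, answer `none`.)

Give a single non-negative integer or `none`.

Answer: 2

Derivation:
s_0={p,r,s}: X((p U q))=False (p U q)=False p=True q=False
s_1={p,r}: X((p U q))=False (p U q)=False p=True q=False
s_2={}: X((p U q))=True (p U q)=False p=False q=False
s_3={q,s}: X((p U q))=True (p U q)=True p=False q=True
s_4={p,q}: X((p U q))=True (p U q)=True p=True q=True
s_5={p,q,r}: X((p U q))=False (p U q)=True p=True q=True
s_6={r,s}: X((p U q))=False (p U q)=False p=False q=False
F(X((p U q))) holds; first witness at position 2.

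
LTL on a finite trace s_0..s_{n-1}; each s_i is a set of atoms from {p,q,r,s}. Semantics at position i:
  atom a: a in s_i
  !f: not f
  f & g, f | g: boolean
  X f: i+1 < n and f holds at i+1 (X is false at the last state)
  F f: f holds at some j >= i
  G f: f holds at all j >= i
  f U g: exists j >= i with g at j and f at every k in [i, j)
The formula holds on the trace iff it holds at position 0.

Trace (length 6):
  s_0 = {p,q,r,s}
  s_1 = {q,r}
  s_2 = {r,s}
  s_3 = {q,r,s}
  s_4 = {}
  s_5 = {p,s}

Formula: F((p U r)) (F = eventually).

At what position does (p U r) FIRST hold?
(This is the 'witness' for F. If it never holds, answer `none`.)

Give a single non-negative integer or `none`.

s_0={p,q,r,s}: (p U r)=True p=True r=True
s_1={q,r}: (p U r)=True p=False r=True
s_2={r,s}: (p U r)=True p=False r=True
s_3={q,r,s}: (p U r)=True p=False r=True
s_4={}: (p U r)=False p=False r=False
s_5={p,s}: (p U r)=False p=True r=False
F((p U r)) holds; first witness at position 0.

Answer: 0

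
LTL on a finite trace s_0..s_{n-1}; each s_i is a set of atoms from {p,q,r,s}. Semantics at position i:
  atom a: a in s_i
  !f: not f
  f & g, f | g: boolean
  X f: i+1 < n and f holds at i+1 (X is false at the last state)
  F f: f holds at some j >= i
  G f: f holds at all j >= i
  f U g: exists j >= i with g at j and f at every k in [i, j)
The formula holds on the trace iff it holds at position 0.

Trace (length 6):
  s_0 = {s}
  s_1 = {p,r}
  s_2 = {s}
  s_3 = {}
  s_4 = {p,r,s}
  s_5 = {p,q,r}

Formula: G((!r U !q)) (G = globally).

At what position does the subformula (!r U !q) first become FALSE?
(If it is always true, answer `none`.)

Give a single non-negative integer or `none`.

s_0={s}: (!r U !q)=True !r=True r=False !q=True q=False
s_1={p,r}: (!r U !q)=True !r=False r=True !q=True q=False
s_2={s}: (!r U !q)=True !r=True r=False !q=True q=False
s_3={}: (!r U !q)=True !r=True r=False !q=True q=False
s_4={p,r,s}: (!r U !q)=True !r=False r=True !q=True q=False
s_5={p,q,r}: (!r U !q)=False !r=False r=True !q=False q=True
G((!r U !q)) holds globally = False
First violation at position 5.

Answer: 5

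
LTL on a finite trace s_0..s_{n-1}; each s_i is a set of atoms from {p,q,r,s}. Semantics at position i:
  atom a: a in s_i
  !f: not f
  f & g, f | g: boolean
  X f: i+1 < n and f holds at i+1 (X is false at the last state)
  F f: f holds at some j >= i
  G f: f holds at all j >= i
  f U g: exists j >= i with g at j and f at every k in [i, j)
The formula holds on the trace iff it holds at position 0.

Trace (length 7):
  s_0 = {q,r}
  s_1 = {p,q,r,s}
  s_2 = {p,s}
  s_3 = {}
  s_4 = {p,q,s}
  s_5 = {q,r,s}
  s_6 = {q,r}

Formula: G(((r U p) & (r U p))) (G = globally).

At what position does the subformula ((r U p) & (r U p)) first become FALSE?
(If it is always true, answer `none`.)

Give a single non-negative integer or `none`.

s_0={q,r}: ((r U p) & (r U p))=True (r U p)=True r=True p=False
s_1={p,q,r,s}: ((r U p) & (r U p))=True (r U p)=True r=True p=True
s_2={p,s}: ((r U p) & (r U p))=True (r U p)=True r=False p=True
s_3={}: ((r U p) & (r U p))=False (r U p)=False r=False p=False
s_4={p,q,s}: ((r U p) & (r U p))=True (r U p)=True r=False p=True
s_5={q,r,s}: ((r U p) & (r U p))=False (r U p)=False r=True p=False
s_6={q,r}: ((r U p) & (r U p))=False (r U p)=False r=True p=False
G(((r U p) & (r U p))) holds globally = False
First violation at position 3.

Answer: 3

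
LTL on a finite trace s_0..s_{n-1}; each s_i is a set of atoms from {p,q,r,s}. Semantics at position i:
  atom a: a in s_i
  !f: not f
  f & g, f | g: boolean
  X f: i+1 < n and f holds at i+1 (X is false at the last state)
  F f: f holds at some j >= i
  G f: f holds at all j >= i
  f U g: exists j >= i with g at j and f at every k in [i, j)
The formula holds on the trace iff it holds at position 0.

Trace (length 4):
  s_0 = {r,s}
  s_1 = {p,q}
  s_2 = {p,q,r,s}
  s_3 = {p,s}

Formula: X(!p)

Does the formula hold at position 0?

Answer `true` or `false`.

Answer: false

Derivation:
s_0={r,s}: X(!p)=False !p=True p=False
s_1={p,q}: X(!p)=False !p=False p=True
s_2={p,q,r,s}: X(!p)=False !p=False p=True
s_3={p,s}: X(!p)=False !p=False p=True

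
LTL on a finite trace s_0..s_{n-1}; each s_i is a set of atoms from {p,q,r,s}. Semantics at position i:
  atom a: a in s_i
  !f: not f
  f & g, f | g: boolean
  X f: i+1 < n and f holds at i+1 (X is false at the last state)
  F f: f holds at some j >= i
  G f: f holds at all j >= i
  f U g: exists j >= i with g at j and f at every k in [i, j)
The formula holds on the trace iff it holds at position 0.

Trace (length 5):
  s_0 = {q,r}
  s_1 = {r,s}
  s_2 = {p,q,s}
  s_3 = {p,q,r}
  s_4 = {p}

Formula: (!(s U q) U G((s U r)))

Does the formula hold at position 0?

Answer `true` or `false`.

s_0={q,r}: (!(s U q) U G((s U r)))=False !(s U q)=False (s U q)=True s=False q=True G((s U r))=False (s U r)=True r=True
s_1={r,s}: (!(s U q) U G((s U r)))=False !(s U q)=False (s U q)=True s=True q=False G((s U r))=False (s U r)=True r=True
s_2={p,q,s}: (!(s U q) U G((s U r)))=False !(s U q)=False (s U q)=True s=True q=True G((s U r))=False (s U r)=True r=False
s_3={p,q,r}: (!(s U q) U G((s U r)))=False !(s U q)=False (s U q)=True s=False q=True G((s U r))=False (s U r)=True r=True
s_4={p}: (!(s U q) U G((s U r)))=False !(s U q)=True (s U q)=False s=False q=False G((s U r))=False (s U r)=False r=False

Answer: false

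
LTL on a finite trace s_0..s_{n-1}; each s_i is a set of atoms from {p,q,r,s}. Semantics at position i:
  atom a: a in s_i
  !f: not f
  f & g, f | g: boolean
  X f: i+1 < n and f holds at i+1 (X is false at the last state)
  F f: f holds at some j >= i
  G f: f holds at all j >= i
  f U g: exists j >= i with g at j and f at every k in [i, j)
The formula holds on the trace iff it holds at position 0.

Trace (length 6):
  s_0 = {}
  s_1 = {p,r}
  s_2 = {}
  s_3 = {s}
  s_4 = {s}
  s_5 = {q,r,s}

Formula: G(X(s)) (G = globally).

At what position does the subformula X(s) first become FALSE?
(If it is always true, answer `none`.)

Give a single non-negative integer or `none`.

s_0={}: X(s)=False s=False
s_1={p,r}: X(s)=False s=False
s_2={}: X(s)=True s=False
s_3={s}: X(s)=True s=True
s_4={s}: X(s)=True s=True
s_5={q,r,s}: X(s)=False s=True
G(X(s)) holds globally = False
First violation at position 0.

Answer: 0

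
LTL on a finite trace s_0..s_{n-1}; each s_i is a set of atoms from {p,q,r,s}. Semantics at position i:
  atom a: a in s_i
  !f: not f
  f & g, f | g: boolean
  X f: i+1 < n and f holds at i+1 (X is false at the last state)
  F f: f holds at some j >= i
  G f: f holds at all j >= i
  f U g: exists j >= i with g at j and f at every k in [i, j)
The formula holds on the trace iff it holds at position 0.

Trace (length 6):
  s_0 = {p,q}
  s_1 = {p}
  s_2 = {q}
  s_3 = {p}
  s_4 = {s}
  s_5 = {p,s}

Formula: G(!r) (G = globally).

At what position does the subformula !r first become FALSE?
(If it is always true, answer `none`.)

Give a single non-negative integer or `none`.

Answer: none

Derivation:
s_0={p,q}: !r=True r=False
s_1={p}: !r=True r=False
s_2={q}: !r=True r=False
s_3={p}: !r=True r=False
s_4={s}: !r=True r=False
s_5={p,s}: !r=True r=False
G(!r) holds globally = True
No violation — formula holds at every position.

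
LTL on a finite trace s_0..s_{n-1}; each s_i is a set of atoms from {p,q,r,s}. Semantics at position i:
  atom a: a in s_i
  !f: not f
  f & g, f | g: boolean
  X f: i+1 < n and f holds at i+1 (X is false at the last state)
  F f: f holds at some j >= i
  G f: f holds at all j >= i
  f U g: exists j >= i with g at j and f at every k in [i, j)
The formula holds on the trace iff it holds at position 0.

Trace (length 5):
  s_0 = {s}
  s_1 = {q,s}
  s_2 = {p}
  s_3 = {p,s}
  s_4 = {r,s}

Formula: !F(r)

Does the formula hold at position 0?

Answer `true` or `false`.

Answer: false

Derivation:
s_0={s}: !F(r)=False F(r)=True r=False
s_1={q,s}: !F(r)=False F(r)=True r=False
s_2={p}: !F(r)=False F(r)=True r=False
s_3={p,s}: !F(r)=False F(r)=True r=False
s_4={r,s}: !F(r)=False F(r)=True r=True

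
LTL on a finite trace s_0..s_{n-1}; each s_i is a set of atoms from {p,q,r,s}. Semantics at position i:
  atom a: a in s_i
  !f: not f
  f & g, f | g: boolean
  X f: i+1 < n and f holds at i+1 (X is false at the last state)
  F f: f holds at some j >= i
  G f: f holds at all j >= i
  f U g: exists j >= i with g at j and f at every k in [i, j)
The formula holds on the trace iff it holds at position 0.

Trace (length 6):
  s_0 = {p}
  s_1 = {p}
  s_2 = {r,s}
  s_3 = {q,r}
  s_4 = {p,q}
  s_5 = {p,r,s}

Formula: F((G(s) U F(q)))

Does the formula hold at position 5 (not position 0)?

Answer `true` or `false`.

Answer: false

Derivation:
s_0={p}: F((G(s) U F(q)))=True (G(s) U F(q))=True G(s)=False s=False F(q)=True q=False
s_1={p}: F((G(s) U F(q)))=True (G(s) U F(q))=True G(s)=False s=False F(q)=True q=False
s_2={r,s}: F((G(s) U F(q)))=True (G(s) U F(q))=True G(s)=False s=True F(q)=True q=False
s_3={q,r}: F((G(s) U F(q)))=True (G(s) U F(q))=True G(s)=False s=False F(q)=True q=True
s_4={p,q}: F((G(s) U F(q)))=True (G(s) U F(q))=True G(s)=False s=False F(q)=True q=True
s_5={p,r,s}: F((G(s) U F(q)))=False (G(s) U F(q))=False G(s)=True s=True F(q)=False q=False
Evaluating at position 5: result = False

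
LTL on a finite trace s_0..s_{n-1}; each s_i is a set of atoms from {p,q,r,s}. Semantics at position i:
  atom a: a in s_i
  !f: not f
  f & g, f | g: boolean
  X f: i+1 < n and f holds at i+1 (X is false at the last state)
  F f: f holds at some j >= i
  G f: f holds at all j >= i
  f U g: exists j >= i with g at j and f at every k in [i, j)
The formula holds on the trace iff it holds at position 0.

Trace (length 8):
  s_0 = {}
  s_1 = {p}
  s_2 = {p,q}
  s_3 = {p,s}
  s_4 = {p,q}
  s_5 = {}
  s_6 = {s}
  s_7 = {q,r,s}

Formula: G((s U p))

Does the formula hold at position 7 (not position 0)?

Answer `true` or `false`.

Answer: false

Derivation:
s_0={}: G((s U p))=False (s U p)=False s=False p=False
s_1={p}: G((s U p))=False (s U p)=True s=False p=True
s_2={p,q}: G((s U p))=False (s U p)=True s=False p=True
s_3={p,s}: G((s U p))=False (s U p)=True s=True p=True
s_4={p,q}: G((s U p))=False (s U p)=True s=False p=True
s_5={}: G((s U p))=False (s U p)=False s=False p=False
s_6={s}: G((s U p))=False (s U p)=False s=True p=False
s_7={q,r,s}: G((s U p))=False (s U p)=False s=True p=False
Evaluating at position 7: result = False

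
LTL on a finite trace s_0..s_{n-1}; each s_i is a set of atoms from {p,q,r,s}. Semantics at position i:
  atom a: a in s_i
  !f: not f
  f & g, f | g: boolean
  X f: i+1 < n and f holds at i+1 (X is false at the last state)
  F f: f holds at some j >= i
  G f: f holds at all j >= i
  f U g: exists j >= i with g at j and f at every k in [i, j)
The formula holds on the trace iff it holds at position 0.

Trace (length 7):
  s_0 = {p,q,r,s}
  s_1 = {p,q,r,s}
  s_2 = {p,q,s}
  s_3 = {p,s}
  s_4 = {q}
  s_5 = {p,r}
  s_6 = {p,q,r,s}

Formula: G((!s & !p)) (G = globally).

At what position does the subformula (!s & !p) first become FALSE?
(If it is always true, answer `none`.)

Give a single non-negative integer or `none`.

Answer: 0

Derivation:
s_0={p,q,r,s}: (!s & !p)=False !s=False s=True !p=False p=True
s_1={p,q,r,s}: (!s & !p)=False !s=False s=True !p=False p=True
s_2={p,q,s}: (!s & !p)=False !s=False s=True !p=False p=True
s_3={p,s}: (!s & !p)=False !s=False s=True !p=False p=True
s_4={q}: (!s & !p)=True !s=True s=False !p=True p=False
s_5={p,r}: (!s & !p)=False !s=True s=False !p=False p=True
s_6={p,q,r,s}: (!s & !p)=False !s=False s=True !p=False p=True
G((!s & !p)) holds globally = False
First violation at position 0.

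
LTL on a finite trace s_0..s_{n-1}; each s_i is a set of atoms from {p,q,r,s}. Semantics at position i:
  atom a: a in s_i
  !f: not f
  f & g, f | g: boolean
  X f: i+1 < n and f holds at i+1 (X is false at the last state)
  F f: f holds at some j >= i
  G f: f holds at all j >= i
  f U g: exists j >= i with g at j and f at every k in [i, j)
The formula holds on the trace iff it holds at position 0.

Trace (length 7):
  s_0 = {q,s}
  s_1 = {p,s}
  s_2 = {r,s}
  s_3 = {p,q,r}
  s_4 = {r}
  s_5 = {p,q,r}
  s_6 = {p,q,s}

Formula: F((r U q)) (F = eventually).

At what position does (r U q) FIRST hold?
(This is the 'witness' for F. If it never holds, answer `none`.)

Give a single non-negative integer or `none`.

Answer: 0

Derivation:
s_0={q,s}: (r U q)=True r=False q=True
s_1={p,s}: (r U q)=False r=False q=False
s_2={r,s}: (r U q)=True r=True q=False
s_3={p,q,r}: (r U q)=True r=True q=True
s_4={r}: (r U q)=True r=True q=False
s_5={p,q,r}: (r U q)=True r=True q=True
s_6={p,q,s}: (r U q)=True r=False q=True
F((r U q)) holds; first witness at position 0.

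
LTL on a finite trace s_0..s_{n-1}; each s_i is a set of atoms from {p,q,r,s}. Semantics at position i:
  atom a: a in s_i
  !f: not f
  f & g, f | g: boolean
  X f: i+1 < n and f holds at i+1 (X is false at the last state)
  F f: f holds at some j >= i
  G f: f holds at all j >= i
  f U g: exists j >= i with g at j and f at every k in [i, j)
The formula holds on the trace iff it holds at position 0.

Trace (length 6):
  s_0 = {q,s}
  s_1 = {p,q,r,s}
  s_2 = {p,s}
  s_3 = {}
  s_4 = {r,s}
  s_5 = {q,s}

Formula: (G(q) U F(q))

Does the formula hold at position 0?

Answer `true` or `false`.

Answer: true

Derivation:
s_0={q,s}: (G(q) U F(q))=True G(q)=False q=True F(q)=True
s_1={p,q,r,s}: (G(q) U F(q))=True G(q)=False q=True F(q)=True
s_2={p,s}: (G(q) U F(q))=True G(q)=False q=False F(q)=True
s_3={}: (G(q) U F(q))=True G(q)=False q=False F(q)=True
s_4={r,s}: (G(q) U F(q))=True G(q)=False q=False F(q)=True
s_5={q,s}: (G(q) U F(q))=True G(q)=True q=True F(q)=True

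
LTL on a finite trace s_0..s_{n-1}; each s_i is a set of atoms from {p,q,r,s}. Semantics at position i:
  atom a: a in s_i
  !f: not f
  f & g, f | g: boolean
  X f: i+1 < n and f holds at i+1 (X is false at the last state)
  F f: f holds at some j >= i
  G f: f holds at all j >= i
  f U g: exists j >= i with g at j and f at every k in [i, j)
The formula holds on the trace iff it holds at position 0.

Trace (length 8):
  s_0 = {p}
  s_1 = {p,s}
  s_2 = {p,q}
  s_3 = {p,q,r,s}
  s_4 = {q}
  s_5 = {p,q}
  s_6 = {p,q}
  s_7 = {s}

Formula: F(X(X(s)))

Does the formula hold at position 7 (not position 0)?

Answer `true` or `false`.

Answer: false

Derivation:
s_0={p}: F(X(X(s)))=True X(X(s))=False X(s)=True s=False
s_1={p,s}: F(X(X(s)))=True X(X(s))=True X(s)=False s=True
s_2={p,q}: F(X(X(s)))=True X(X(s))=False X(s)=True s=False
s_3={p,q,r,s}: F(X(X(s)))=True X(X(s))=False X(s)=False s=True
s_4={q}: F(X(X(s)))=True X(X(s))=False X(s)=False s=False
s_5={p,q}: F(X(X(s)))=True X(X(s))=True X(s)=False s=False
s_6={p,q}: F(X(X(s)))=False X(X(s))=False X(s)=True s=False
s_7={s}: F(X(X(s)))=False X(X(s))=False X(s)=False s=True
Evaluating at position 7: result = False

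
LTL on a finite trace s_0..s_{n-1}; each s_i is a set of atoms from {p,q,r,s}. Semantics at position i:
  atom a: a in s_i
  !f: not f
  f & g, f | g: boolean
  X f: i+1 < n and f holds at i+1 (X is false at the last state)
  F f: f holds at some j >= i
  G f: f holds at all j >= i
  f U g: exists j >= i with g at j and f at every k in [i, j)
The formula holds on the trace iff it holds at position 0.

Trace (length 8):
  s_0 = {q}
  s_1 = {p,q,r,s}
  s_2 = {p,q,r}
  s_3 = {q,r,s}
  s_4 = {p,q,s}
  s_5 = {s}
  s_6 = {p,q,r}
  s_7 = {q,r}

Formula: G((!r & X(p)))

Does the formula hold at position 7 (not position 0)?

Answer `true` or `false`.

s_0={q}: G((!r & X(p)))=False (!r & X(p))=True !r=True r=False X(p)=True p=False
s_1={p,q,r,s}: G((!r & X(p)))=False (!r & X(p))=False !r=False r=True X(p)=True p=True
s_2={p,q,r}: G((!r & X(p)))=False (!r & X(p))=False !r=False r=True X(p)=False p=True
s_3={q,r,s}: G((!r & X(p)))=False (!r & X(p))=False !r=False r=True X(p)=True p=False
s_4={p,q,s}: G((!r & X(p)))=False (!r & X(p))=False !r=True r=False X(p)=False p=True
s_5={s}: G((!r & X(p)))=False (!r & X(p))=True !r=True r=False X(p)=True p=False
s_6={p,q,r}: G((!r & X(p)))=False (!r & X(p))=False !r=False r=True X(p)=False p=True
s_7={q,r}: G((!r & X(p)))=False (!r & X(p))=False !r=False r=True X(p)=False p=False
Evaluating at position 7: result = False

Answer: false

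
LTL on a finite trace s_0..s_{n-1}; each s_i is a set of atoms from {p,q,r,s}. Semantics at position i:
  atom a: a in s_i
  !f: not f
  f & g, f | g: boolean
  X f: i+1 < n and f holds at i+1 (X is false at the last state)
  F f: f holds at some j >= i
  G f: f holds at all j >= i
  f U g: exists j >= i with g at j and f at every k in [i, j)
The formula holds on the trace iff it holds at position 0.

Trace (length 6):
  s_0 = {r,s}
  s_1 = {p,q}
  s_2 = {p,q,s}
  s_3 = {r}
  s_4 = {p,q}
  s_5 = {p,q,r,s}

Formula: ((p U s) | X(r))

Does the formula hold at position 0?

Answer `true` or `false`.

Answer: true

Derivation:
s_0={r,s}: ((p U s) | X(r))=True (p U s)=True p=False s=True X(r)=False r=True
s_1={p,q}: ((p U s) | X(r))=True (p U s)=True p=True s=False X(r)=False r=False
s_2={p,q,s}: ((p U s) | X(r))=True (p U s)=True p=True s=True X(r)=True r=False
s_3={r}: ((p U s) | X(r))=False (p U s)=False p=False s=False X(r)=False r=True
s_4={p,q}: ((p U s) | X(r))=True (p U s)=True p=True s=False X(r)=True r=False
s_5={p,q,r,s}: ((p U s) | X(r))=True (p U s)=True p=True s=True X(r)=False r=True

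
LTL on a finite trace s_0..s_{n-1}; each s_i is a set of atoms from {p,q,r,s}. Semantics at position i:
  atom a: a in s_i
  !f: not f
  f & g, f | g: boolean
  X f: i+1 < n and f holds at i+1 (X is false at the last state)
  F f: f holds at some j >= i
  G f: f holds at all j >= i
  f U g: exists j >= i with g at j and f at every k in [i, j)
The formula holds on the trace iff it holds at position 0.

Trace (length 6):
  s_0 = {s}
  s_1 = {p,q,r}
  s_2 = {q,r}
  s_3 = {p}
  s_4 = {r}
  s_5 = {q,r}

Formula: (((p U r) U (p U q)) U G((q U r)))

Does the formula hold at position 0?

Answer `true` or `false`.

s_0={s}: (((p U r) U (p U q)) U G((q U r)))=False ((p U r) U (p U q))=False (p U r)=False p=False r=False (p U q)=False q=False G((q U r))=False (q U r)=False
s_1={p,q,r}: (((p U r) U (p U q)) U G((q U r)))=True ((p U r) U (p U q))=True (p U r)=True p=True r=True (p U q)=True q=True G((q U r))=False (q U r)=True
s_2={q,r}: (((p U r) U (p U q)) U G((q U r)))=True ((p U r) U (p U q))=True (p U r)=True p=False r=True (p U q)=True q=True G((q U r))=False (q U r)=True
s_3={p}: (((p U r) U (p U q)) U G((q U r)))=True ((p U r) U (p U q))=True (p U r)=True p=True r=False (p U q)=False q=False G((q U r))=False (q U r)=False
s_4={r}: (((p U r) U (p U q)) U G((q U r)))=True ((p U r) U (p U q))=True (p U r)=True p=False r=True (p U q)=False q=False G((q U r))=True (q U r)=True
s_5={q,r}: (((p U r) U (p U q)) U G((q U r)))=True ((p U r) U (p U q))=True (p U r)=True p=False r=True (p U q)=True q=True G((q U r))=True (q U r)=True

Answer: false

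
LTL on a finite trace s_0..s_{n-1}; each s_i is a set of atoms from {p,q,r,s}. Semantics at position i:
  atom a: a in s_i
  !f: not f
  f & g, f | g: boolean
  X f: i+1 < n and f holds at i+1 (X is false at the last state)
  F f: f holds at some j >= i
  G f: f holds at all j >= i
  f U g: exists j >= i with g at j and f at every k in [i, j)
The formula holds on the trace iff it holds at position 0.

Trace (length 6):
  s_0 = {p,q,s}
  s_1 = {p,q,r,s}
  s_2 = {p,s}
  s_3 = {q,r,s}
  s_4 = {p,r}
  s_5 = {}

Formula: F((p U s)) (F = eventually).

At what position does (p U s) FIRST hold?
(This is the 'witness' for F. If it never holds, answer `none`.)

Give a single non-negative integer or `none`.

s_0={p,q,s}: (p U s)=True p=True s=True
s_1={p,q,r,s}: (p U s)=True p=True s=True
s_2={p,s}: (p U s)=True p=True s=True
s_3={q,r,s}: (p U s)=True p=False s=True
s_4={p,r}: (p U s)=False p=True s=False
s_5={}: (p U s)=False p=False s=False
F((p U s)) holds; first witness at position 0.

Answer: 0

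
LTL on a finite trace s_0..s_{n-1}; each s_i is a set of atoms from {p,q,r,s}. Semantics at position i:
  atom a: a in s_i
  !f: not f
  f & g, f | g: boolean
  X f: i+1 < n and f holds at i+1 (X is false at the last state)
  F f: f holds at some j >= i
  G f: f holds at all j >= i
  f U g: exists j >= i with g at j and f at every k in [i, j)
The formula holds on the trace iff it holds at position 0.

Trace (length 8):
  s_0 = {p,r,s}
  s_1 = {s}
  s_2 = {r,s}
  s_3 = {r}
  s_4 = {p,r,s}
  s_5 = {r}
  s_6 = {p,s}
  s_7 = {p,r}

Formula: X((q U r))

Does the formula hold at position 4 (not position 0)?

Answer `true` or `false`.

Answer: true

Derivation:
s_0={p,r,s}: X((q U r))=False (q U r)=True q=False r=True
s_1={s}: X((q U r))=True (q U r)=False q=False r=False
s_2={r,s}: X((q U r))=True (q U r)=True q=False r=True
s_3={r}: X((q U r))=True (q U r)=True q=False r=True
s_4={p,r,s}: X((q U r))=True (q U r)=True q=False r=True
s_5={r}: X((q U r))=False (q U r)=True q=False r=True
s_6={p,s}: X((q U r))=True (q U r)=False q=False r=False
s_7={p,r}: X((q U r))=False (q U r)=True q=False r=True
Evaluating at position 4: result = True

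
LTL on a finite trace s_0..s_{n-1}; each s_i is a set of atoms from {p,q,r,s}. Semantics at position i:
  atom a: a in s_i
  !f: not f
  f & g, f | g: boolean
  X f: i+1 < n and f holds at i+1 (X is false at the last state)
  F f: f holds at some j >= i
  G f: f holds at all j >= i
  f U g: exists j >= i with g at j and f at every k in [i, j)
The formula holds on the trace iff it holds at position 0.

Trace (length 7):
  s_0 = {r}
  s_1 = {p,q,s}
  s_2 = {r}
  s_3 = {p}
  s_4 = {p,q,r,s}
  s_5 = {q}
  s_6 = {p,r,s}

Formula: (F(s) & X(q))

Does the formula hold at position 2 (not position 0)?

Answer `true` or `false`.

s_0={r}: (F(s) & X(q))=True F(s)=True s=False X(q)=True q=False
s_1={p,q,s}: (F(s) & X(q))=False F(s)=True s=True X(q)=False q=True
s_2={r}: (F(s) & X(q))=False F(s)=True s=False X(q)=False q=False
s_3={p}: (F(s) & X(q))=True F(s)=True s=False X(q)=True q=False
s_4={p,q,r,s}: (F(s) & X(q))=True F(s)=True s=True X(q)=True q=True
s_5={q}: (F(s) & X(q))=False F(s)=True s=False X(q)=False q=True
s_6={p,r,s}: (F(s) & X(q))=False F(s)=True s=True X(q)=False q=False
Evaluating at position 2: result = False

Answer: false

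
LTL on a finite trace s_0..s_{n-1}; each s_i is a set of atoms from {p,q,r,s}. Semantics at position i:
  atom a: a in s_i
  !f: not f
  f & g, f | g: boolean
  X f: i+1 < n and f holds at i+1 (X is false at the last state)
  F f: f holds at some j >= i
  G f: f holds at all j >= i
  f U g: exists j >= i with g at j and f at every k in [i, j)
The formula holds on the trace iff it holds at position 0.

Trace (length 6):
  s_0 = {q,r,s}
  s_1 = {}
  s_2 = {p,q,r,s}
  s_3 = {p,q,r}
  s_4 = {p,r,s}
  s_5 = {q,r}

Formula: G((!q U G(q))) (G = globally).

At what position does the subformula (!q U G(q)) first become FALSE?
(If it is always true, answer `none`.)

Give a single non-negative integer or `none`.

Answer: 0

Derivation:
s_0={q,r,s}: (!q U G(q))=False !q=False q=True G(q)=False
s_1={}: (!q U G(q))=False !q=True q=False G(q)=False
s_2={p,q,r,s}: (!q U G(q))=False !q=False q=True G(q)=False
s_3={p,q,r}: (!q U G(q))=False !q=False q=True G(q)=False
s_4={p,r,s}: (!q U G(q))=True !q=True q=False G(q)=False
s_5={q,r}: (!q U G(q))=True !q=False q=True G(q)=True
G((!q U G(q))) holds globally = False
First violation at position 0.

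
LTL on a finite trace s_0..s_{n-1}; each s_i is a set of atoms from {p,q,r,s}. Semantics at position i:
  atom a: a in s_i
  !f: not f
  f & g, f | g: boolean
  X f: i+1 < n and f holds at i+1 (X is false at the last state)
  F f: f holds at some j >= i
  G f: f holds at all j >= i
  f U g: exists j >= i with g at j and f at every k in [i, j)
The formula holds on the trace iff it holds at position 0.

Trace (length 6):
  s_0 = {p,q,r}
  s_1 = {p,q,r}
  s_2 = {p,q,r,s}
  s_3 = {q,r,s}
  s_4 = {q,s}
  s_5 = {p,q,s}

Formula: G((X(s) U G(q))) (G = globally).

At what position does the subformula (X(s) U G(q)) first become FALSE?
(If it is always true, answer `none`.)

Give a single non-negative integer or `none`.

s_0={p,q,r}: (X(s) U G(q))=True X(s)=False s=False G(q)=True q=True
s_1={p,q,r}: (X(s) U G(q))=True X(s)=True s=False G(q)=True q=True
s_2={p,q,r,s}: (X(s) U G(q))=True X(s)=True s=True G(q)=True q=True
s_3={q,r,s}: (X(s) U G(q))=True X(s)=True s=True G(q)=True q=True
s_4={q,s}: (X(s) U G(q))=True X(s)=True s=True G(q)=True q=True
s_5={p,q,s}: (X(s) U G(q))=True X(s)=False s=True G(q)=True q=True
G((X(s) U G(q))) holds globally = True
No violation — formula holds at every position.

Answer: none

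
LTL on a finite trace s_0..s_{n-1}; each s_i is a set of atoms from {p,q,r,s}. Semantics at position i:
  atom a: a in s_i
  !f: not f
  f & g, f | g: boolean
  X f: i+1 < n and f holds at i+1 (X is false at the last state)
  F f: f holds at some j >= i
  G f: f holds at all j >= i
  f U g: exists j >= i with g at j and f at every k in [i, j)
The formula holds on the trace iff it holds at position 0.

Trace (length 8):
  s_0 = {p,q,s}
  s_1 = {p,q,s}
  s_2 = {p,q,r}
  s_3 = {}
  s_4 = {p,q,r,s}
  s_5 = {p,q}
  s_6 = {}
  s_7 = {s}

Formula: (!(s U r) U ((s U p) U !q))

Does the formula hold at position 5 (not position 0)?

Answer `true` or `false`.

s_0={p,q,s}: (!(s U r) U ((s U p) U !q))=True !(s U r)=False (s U r)=True s=True r=False ((s U p) U !q)=True (s U p)=True p=True !q=False q=True
s_1={p,q,s}: (!(s U r) U ((s U p) U !q))=True !(s U r)=False (s U r)=True s=True r=False ((s U p) U !q)=True (s U p)=True p=True !q=False q=True
s_2={p,q,r}: (!(s U r) U ((s U p) U !q))=True !(s U r)=False (s U r)=True s=False r=True ((s U p) U !q)=True (s U p)=True p=True !q=False q=True
s_3={}: (!(s U r) U ((s U p) U !q))=True !(s U r)=True (s U r)=False s=False r=False ((s U p) U !q)=True (s U p)=False p=False !q=True q=False
s_4={p,q,r,s}: (!(s U r) U ((s U p) U !q))=True !(s U r)=False (s U r)=True s=True r=True ((s U p) U !q)=True (s U p)=True p=True !q=False q=True
s_5={p,q}: (!(s U r) U ((s U p) U !q))=True !(s U r)=True (s U r)=False s=False r=False ((s U p) U !q)=True (s U p)=True p=True !q=False q=True
s_6={}: (!(s U r) U ((s U p) U !q))=True !(s U r)=True (s U r)=False s=False r=False ((s U p) U !q)=True (s U p)=False p=False !q=True q=False
s_7={s}: (!(s U r) U ((s U p) U !q))=True !(s U r)=True (s U r)=False s=True r=False ((s U p) U !q)=True (s U p)=False p=False !q=True q=False
Evaluating at position 5: result = True

Answer: true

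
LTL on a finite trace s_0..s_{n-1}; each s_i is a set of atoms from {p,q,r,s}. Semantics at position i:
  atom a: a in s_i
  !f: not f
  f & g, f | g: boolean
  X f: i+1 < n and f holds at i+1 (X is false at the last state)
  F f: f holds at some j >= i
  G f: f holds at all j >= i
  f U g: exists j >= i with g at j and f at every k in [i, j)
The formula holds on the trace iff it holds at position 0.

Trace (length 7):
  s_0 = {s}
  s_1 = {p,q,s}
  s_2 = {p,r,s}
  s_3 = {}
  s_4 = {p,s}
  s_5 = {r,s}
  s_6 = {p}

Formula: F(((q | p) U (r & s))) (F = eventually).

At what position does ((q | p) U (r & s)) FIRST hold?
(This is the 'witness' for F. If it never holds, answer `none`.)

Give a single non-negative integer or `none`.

s_0={s}: ((q | p) U (r & s))=False (q | p)=False q=False p=False (r & s)=False r=False s=True
s_1={p,q,s}: ((q | p) U (r & s))=True (q | p)=True q=True p=True (r & s)=False r=False s=True
s_2={p,r,s}: ((q | p) U (r & s))=True (q | p)=True q=False p=True (r & s)=True r=True s=True
s_3={}: ((q | p) U (r & s))=False (q | p)=False q=False p=False (r & s)=False r=False s=False
s_4={p,s}: ((q | p) U (r & s))=True (q | p)=True q=False p=True (r & s)=False r=False s=True
s_5={r,s}: ((q | p) U (r & s))=True (q | p)=False q=False p=False (r & s)=True r=True s=True
s_6={p}: ((q | p) U (r & s))=False (q | p)=True q=False p=True (r & s)=False r=False s=False
F(((q | p) U (r & s))) holds; first witness at position 1.

Answer: 1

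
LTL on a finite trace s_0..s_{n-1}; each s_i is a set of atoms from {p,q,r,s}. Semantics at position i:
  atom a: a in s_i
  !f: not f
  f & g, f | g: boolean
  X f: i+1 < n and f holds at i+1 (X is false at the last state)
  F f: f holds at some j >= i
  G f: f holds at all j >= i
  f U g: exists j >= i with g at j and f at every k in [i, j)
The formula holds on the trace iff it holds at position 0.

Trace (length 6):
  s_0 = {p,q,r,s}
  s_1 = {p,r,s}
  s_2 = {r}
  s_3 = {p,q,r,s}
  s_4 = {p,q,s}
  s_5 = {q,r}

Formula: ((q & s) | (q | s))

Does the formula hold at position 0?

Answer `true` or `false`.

s_0={p,q,r,s}: ((q & s) | (q | s))=True (q & s)=True q=True s=True (q | s)=True
s_1={p,r,s}: ((q & s) | (q | s))=True (q & s)=False q=False s=True (q | s)=True
s_2={r}: ((q & s) | (q | s))=False (q & s)=False q=False s=False (q | s)=False
s_3={p,q,r,s}: ((q & s) | (q | s))=True (q & s)=True q=True s=True (q | s)=True
s_4={p,q,s}: ((q & s) | (q | s))=True (q & s)=True q=True s=True (q | s)=True
s_5={q,r}: ((q & s) | (q | s))=True (q & s)=False q=True s=False (q | s)=True

Answer: true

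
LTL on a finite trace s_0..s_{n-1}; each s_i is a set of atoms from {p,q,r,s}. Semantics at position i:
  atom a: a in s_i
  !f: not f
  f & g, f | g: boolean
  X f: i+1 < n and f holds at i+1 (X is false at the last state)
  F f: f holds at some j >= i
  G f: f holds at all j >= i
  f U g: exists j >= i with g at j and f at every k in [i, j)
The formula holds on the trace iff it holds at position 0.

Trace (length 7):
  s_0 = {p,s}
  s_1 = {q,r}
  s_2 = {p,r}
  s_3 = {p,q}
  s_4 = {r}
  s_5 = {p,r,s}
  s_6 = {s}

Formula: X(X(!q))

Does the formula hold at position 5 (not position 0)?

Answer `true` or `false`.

Answer: false

Derivation:
s_0={p,s}: X(X(!q))=True X(!q)=False !q=True q=False
s_1={q,r}: X(X(!q))=False X(!q)=True !q=False q=True
s_2={p,r}: X(X(!q))=True X(!q)=False !q=True q=False
s_3={p,q}: X(X(!q))=True X(!q)=True !q=False q=True
s_4={r}: X(X(!q))=True X(!q)=True !q=True q=False
s_5={p,r,s}: X(X(!q))=False X(!q)=True !q=True q=False
s_6={s}: X(X(!q))=False X(!q)=False !q=True q=False
Evaluating at position 5: result = False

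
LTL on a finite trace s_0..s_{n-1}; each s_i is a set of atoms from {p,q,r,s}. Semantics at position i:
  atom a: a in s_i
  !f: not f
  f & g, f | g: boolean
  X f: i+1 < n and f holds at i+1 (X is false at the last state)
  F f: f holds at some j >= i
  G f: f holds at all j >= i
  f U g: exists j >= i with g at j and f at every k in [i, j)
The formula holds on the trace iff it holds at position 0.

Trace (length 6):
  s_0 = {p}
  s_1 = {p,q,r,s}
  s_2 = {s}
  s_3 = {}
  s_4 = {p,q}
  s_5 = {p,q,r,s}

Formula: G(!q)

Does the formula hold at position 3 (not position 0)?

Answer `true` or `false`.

Answer: false

Derivation:
s_0={p}: G(!q)=False !q=True q=False
s_1={p,q,r,s}: G(!q)=False !q=False q=True
s_2={s}: G(!q)=False !q=True q=False
s_3={}: G(!q)=False !q=True q=False
s_4={p,q}: G(!q)=False !q=False q=True
s_5={p,q,r,s}: G(!q)=False !q=False q=True
Evaluating at position 3: result = False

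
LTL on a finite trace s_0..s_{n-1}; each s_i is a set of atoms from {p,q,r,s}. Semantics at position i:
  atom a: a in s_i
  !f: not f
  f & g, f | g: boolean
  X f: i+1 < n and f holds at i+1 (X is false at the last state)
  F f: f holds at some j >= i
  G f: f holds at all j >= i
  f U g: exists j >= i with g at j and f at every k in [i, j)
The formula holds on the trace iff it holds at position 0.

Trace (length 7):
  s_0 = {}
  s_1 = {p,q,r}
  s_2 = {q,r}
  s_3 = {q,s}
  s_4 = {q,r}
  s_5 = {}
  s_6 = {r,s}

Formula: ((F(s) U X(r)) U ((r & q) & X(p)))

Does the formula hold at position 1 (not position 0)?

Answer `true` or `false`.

s_0={}: ((F(s) U X(r)) U ((r & q) & X(p)))=False (F(s) U X(r))=True F(s)=True s=False X(r)=True r=False ((r & q) & X(p))=False (r & q)=False q=False X(p)=True p=False
s_1={p,q,r}: ((F(s) U X(r)) U ((r & q) & X(p)))=False (F(s) U X(r))=True F(s)=True s=False X(r)=True r=True ((r & q) & X(p))=False (r & q)=True q=True X(p)=False p=True
s_2={q,r}: ((F(s) U X(r)) U ((r & q) & X(p)))=False (F(s) U X(r))=True F(s)=True s=False X(r)=False r=True ((r & q) & X(p))=False (r & q)=True q=True X(p)=False p=False
s_3={q,s}: ((F(s) U X(r)) U ((r & q) & X(p)))=False (F(s) U X(r))=True F(s)=True s=True X(r)=True r=False ((r & q) & X(p))=False (r & q)=False q=True X(p)=False p=False
s_4={q,r}: ((F(s) U X(r)) U ((r & q) & X(p)))=False (F(s) U X(r))=True F(s)=True s=False X(r)=False r=True ((r & q) & X(p))=False (r & q)=True q=True X(p)=False p=False
s_5={}: ((F(s) U X(r)) U ((r & q) & X(p)))=False (F(s) U X(r))=True F(s)=True s=False X(r)=True r=False ((r & q) & X(p))=False (r & q)=False q=False X(p)=False p=False
s_6={r,s}: ((F(s) U X(r)) U ((r & q) & X(p)))=False (F(s) U X(r))=False F(s)=True s=True X(r)=False r=True ((r & q) & X(p))=False (r & q)=False q=False X(p)=False p=False
Evaluating at position 1: result = False

Answer: false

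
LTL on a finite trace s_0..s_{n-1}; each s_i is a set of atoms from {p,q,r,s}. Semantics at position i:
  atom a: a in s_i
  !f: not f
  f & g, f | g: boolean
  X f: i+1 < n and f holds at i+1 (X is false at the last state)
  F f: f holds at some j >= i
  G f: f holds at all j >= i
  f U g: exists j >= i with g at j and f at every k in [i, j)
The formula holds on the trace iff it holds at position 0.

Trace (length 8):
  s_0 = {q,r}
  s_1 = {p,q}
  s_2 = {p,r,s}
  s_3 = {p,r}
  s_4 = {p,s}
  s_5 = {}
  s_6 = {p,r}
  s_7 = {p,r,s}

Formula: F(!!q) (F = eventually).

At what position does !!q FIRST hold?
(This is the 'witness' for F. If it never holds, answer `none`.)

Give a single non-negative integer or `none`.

s_0={q,r}: !!q=True !q=False q=True
s_1={p,q}: !!q=True !q=False q=True
s_2={p,r,s}: !!q=False !q=True q=False
s_3={p,r}: !!q=False !q=True q=False
s_4={p,s}: !!q=False !q=True q=False
s_5={}: !!q=False !q=True q=False
s_6={p,r}: !!q=False !q=True q=False
s_7={p,r,s}: !!q=False !q=True q=False
F(!!q) holds; first witness at position 0.

Answer: 0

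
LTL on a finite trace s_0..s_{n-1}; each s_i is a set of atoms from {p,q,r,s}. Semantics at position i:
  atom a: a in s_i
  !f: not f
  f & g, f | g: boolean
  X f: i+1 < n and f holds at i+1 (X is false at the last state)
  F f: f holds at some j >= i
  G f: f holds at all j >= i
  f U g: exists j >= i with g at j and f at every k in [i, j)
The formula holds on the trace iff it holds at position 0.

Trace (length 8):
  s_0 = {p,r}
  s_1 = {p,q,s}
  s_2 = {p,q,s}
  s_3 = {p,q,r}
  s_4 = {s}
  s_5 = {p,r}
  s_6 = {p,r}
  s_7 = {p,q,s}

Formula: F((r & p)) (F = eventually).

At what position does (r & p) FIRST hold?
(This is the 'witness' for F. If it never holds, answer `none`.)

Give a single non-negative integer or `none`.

Answer: 0

Derivation:
s_0={p,r}: (r & p)=True r=True p=True
s_1={p,q,s}: (r & p)=False r=False p=True
s_2={p,q,s}: (r & p)=False r=False p=True
s_3={p,q,r}: (r & p)=True r=True p=True
s_4={s}: (r & p)=False r=False p=False
s_5={p,r}: (r & p)=True r=True p=True
s_6={p,r}: (r & p)=True r=True p=True
s_7={p,q,s}: (r & p)=False r=False p=True
F((r & p)) holds; first witness at position 0.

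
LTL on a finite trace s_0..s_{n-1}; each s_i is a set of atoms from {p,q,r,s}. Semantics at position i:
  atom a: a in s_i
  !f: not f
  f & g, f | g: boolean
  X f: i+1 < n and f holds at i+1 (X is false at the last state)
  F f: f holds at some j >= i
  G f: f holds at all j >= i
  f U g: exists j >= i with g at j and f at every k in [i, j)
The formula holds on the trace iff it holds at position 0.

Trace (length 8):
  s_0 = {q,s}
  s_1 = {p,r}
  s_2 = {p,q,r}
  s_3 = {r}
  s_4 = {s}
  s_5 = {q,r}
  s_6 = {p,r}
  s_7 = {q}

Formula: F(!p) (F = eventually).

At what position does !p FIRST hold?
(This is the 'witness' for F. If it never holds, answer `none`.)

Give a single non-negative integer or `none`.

Answer: 0

Derivation:
s_0={q,s}: !p=True p=False
s_1={p,r}: !p=False p=True
s_2={p,q,r}: !p=False p=True
s_3={r}: !p=True p=False
s_4={s}: !p=True p=False
s_5={q,r}: !p=True p=False
s_6={p,r}: !p=False p=True
s_7={q}: !p=True p=False
F(!p) holds; first witness at position 0.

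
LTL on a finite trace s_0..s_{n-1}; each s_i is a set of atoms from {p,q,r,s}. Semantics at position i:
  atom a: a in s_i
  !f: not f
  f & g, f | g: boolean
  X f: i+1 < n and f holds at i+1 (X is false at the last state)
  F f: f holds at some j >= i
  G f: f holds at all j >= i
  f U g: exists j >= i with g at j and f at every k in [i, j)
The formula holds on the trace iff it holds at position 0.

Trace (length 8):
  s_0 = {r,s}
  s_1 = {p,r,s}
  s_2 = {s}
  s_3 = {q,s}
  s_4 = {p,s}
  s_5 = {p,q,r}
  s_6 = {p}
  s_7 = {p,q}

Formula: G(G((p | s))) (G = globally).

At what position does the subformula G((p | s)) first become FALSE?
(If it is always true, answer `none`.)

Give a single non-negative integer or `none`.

Answer: none

Derivation:
s_0={r,s}: G((p | s))=True (p | s)=True p=False s=True
s_1={p,r,s}: G((p | s))=True (p | s)=True p=True s=True
s_2={s}: G((p | s))=True (p | s)=True p=False s=True
s_3={q,s}: G((p | s))=True (p | s)=True p=False s=True
s_4={p,s}: G((p | s))=True (p | s)=True p=True s=True
s_5={p,q,r}: G((p | s))=True (p | s)=True p=True s=False
s_6={p}: G((p | s))=True (p | s)=True p=True s=False
s_7={p,q}: G((p | s))=True (p | s)=True p=True s=False
G(G((p | s))) holds globally = True
No violation — formula holds at every position.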